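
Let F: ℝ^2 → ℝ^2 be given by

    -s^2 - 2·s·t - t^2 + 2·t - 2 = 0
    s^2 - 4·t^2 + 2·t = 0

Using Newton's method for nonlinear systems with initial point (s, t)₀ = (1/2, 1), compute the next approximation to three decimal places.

(-0.118, 0.605)

At (1/2, 1): F = (-2.250, -1.750).
Jacobian J = [[-2·s - 2·t, -2·s - 2·t + 2], [2·s, -8·t + 2]].
At the point, J = [[-3.000, -1.000], [1.000, -6.000]] (det J = 19.000).
Solving J·Δ = −F gives Δ = (-0.618, -0.395).
Then the next iterate is (s, t)₁ = (-0.118, 0.605).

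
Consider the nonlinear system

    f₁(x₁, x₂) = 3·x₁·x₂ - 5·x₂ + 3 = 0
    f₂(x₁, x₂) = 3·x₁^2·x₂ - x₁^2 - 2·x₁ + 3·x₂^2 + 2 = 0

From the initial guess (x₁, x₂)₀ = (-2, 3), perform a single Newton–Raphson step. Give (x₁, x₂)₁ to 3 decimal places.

At (-2, 3): F = (-30.000, 65.000).
Jacobian J = [[3·x₂, 3·x₁ - 5], [6·x₁·x₂ - 2·x₁ - 2, 3·x₁^2 + 6·x₂]].
At the point, J = [[9.000, -11.000], [-34.000, 30.000]] (det J = -104.000).
Solving J·Δ = −F gives Δ = (-1.779, -4.183).
Then the next iterate is (x₁, x₂)₁ = (-3.779, -1.183).

(-3.779, -1.183)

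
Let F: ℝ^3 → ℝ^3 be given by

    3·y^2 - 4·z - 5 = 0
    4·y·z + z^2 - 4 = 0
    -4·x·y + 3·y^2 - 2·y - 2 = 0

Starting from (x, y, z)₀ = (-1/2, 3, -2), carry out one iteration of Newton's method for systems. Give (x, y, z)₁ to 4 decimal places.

At (-1/2, 3, -2): F = (30.0000, -24.0000, 25.0000).
Jacobian J = [[0, 6·y, -4], [0, 4·z, 4·y + 2·z], [-4·y, -4·x + 6·y - 2, 0]].
At the point, J = [[0.0000, 18.0000, -4.0000], [0.0000, -8.0000, 8.0000], [-12.0000, 18.0000, 0.0000]] (det J = -1344.0000).
Solving J·Δ = −F gives Δ = (0.1548, -1.2857, 1.7143).
Then the next iterate is (x, y, z)₁ = (-0.3452, 1.7143, -0.2857).

(-0.3452, 1.7143, -0.2857)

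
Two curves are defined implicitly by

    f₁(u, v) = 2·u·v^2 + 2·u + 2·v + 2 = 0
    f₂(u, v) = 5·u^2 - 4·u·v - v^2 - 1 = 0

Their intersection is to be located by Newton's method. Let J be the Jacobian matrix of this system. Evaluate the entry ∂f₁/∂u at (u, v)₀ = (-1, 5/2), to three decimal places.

14.500

∂f₁/∂u = 2·v^2 + 2.
At (-1, 5/2) this is 14.500.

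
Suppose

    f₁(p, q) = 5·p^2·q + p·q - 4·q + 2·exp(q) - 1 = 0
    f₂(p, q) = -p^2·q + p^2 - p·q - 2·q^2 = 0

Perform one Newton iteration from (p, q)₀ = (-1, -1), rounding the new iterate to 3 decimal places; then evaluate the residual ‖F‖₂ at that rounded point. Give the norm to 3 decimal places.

0.129

At (-1, -1): F = (-0.26424, -1.000).
Jacobian J = [[10·p·q + q, 5·p^2 + p + 2·exp(q) - 4], [-2·p·q + 2·p - q, -p^2 - p - 4·q]].
At the point, J = [[9.000, 0.73576], [-3.000, 4.000]] (det J = 38.20728).
Solving J·Δ = −F gives Δ = (0.008, 0.256).
Then the next iterate is (p, q)₁ = (-0.992, -0.744).
Re-evaluating at (-0.992, -0.744): F = (0.00375, -0.12891), so ‖F‖₂ = 0.129.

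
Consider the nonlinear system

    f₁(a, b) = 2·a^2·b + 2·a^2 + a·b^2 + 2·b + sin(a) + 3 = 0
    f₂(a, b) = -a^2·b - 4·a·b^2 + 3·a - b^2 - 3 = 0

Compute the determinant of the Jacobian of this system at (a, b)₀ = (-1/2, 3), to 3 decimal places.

J = [[4·a·b + 4·a + b^2 + cos(a), 2·a^2 + 2·a·b + 2], [-2·a·b - 4·b^2 + 3, -a^2 - 8·a·b - 2·b]].
At the point, J = [[1.87758, -0.500], [-30.000, 5.750]].
det J = -4.204.

-4.204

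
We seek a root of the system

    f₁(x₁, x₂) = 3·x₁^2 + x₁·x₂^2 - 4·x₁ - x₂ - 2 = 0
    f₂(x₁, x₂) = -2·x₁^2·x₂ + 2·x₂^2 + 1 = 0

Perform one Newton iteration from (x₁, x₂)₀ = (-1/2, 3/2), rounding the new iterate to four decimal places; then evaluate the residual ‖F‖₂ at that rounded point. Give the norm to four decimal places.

At (-1/2, 3/2): F = (-1.8750, 4.7500).
Jacobian J = [[6·x₁ + x₂^2 - 4, 2·x₁·x₂ - 1], [-4·x₁·x₂, -2·x₁^2 + 4·x₂]].
At the point, J = [[-4.7500, -2.5000], [3.0000, 5.5000]] (det J = -18.6250).
Solving J·Δ = −F gives Δ = (0.0839, -0.9094).
Then the next iterate is (x₁, x₂)₁ = (-0.4161, 0.5906).
Re-evaluating at (-0.4161, 0.5906): F = (-0.551922, 1.493105), so ‖F‖₂ = 1.5918.

1.5918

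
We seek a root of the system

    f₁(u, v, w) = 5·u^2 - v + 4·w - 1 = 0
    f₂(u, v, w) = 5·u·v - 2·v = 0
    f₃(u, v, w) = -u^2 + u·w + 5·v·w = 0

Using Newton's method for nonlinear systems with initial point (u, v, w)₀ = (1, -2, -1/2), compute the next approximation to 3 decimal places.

At (1, -2, -1/2): F = (4.000, -6.000, 3.500).
Jacobian J = [[10·u, -1, 4], [5·v, 5·u - 2, 0], [-2·u + w, 5·w, u + 5·v]].
At the point, J = [[10.000, -1.000, 4.000], [-10.000, 3.000, 0.000], [-2.500, -2.500, -9.000]] (det J = -50.000).
Solving J·Δ = −F gives Δ = (-0.720, -0.400, 0.700).
Then the next iterate is (u, v, w)₁ = (0.280, -2.400, 0.200).

(0.280, -2.400, 0.200)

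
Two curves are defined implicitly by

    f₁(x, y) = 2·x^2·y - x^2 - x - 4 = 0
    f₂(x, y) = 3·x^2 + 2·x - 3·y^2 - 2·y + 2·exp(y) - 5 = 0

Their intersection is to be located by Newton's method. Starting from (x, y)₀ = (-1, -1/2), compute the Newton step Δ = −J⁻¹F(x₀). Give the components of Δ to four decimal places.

At (-1, -1/2): F = (-5.0000, -2.536939).
Jacobian J = [[4·x·y - 2·x - 1, 2·x^2], [6·x + 2, -6·y + 2·exp(y) - 2]].
At the point, J = [[3.0000, 2.0000], [-4.0000, 2.213061]] (det J = 14.639184).
Solving J·Δ = −F gives Δ = (0.4093, 1.8861).

(0.4093, 1.8861)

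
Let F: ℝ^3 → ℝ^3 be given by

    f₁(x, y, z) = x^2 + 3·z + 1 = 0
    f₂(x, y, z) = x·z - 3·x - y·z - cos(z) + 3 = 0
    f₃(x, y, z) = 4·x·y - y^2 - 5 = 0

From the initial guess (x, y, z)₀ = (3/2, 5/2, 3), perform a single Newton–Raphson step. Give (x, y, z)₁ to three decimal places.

(1.136, 2.395, -0.719)

At (3/2, 5/2, 3): F = (12.250, -3.51001, 3.750).
Jacobian J = [[2·x, 0, 3], [z - 3, -z, x - y + sin(z)], [4·y, 4·x - 2·y, 0]].
At the point, J = [[3.000, 0.000, 3.000], [0.000, -3.000, -0.85888], [10.000, 1.000, 0.000]] (det J = 92.57664).
Solving J·Δ = −F gives Δ = (-0.364, -0.105, -3.719).
Then the next iterate is (x, y, z)₁ = (1.136, 2.395, -0.719).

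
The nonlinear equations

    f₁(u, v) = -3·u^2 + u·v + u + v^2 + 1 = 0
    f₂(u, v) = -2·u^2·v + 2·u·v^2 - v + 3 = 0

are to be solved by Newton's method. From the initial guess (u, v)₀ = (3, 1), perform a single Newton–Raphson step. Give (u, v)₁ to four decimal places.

(1.8704, 1.1852)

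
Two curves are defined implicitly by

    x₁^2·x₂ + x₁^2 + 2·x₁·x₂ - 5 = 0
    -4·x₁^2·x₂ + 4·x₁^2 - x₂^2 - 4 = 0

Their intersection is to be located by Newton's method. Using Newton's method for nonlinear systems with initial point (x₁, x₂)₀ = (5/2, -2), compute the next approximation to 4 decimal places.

(1.8673, -0.6173)

At (5/2, -2): F = (-21.2500, 67.0000).
Jacobian J = [[2·x₁·x₂ + 2·x₁ + 2·x₂, x₁^2 + 2·x₁], [-8·x₁·x₂ + 8·x₁, -4·x₁^2 - 2·x₂]].
At the point, J = [[-9.0000, 11.2500], [60.0000, -21.0000]] (det J = -486.0000).
Solving J·Δ = −F gives Δ = (-0.6327, 1.3827).
Then the next iterate is (x₁, x₂)₁ = (1.8673, -0.6173).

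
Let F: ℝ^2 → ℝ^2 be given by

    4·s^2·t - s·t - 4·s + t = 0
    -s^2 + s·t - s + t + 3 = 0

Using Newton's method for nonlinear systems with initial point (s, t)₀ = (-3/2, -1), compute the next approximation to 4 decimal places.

(-3.3047, 0.8906)

At (-3/2, -1): F = (-5.5000, 2.7500).
Jacobian J = [[8·s·t - t - 4, 4·s^2 - s + 1], [-2·s + t - 1, s + 1]].
At the point, J = [[9.0000, 11.5000], [1.0000, -0.5000]] (det J = -16.0000).
Solving J·Δ = −F gives Δ = (-1.8047, 1.8906).
Then the next iterate is (s, t)₁ = (-3.3047, 0.8906).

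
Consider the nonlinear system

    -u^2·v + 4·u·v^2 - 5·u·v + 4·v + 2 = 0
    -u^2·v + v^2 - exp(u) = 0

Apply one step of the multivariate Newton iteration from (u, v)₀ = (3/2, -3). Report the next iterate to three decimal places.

(1.063, -1.873)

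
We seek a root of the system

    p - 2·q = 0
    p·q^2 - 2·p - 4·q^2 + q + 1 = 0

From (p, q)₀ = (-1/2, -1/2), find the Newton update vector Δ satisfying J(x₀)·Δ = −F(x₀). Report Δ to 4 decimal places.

(-1.7500, -0.6250)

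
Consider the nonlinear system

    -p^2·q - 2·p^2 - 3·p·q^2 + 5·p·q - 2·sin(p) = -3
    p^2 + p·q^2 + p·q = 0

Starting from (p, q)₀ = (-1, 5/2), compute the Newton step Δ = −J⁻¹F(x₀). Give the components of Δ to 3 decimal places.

(0.440, -0.796)

At (-1, 5/2): F = (6.43294, -7.750).
Jacobian J = [[-2·p·q - 4·p - 3·q^2 + 5·q - 2·cos(p), -p^2 - 6·p·q + 5·p], [2·p + q^2 + q, 2·p·q + p]].
At the point, J = [[1.66940, 9.000], [6.750, -6.000]] (det J = -70.76637).
Solving J·Δ = −F gives Δ = (0.440, -0.796).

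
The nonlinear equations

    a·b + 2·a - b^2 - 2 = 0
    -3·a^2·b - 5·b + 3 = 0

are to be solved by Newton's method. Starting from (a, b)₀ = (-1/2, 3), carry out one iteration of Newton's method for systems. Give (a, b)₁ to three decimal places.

At (-1/2, 3): F = (-13.500, -14.250).
Jacobian J = [[b + 2, a - 2·b], [-6·a·b, -3·a^2 - 5]].
At the point, J = [[5.000, -6.500], [9.000, -5.750]] (det J = 29.750).
Solving J·Δ = −F gives Δ = (0.504, -1.689).
Then the next iterate is (a, b)₁ = (0.004, 1.311).

(0.004, 1.311)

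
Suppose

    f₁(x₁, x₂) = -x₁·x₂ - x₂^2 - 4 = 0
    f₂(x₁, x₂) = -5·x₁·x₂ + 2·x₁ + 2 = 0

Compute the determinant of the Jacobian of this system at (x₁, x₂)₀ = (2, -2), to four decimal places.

-44.0000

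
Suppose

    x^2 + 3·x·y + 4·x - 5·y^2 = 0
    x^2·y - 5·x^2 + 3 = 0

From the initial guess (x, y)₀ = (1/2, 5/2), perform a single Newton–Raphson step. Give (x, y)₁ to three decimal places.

(1.390, 1.899)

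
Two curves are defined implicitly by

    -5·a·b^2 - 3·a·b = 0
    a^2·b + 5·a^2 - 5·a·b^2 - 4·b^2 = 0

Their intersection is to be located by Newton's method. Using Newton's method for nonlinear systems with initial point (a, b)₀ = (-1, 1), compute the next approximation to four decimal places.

At (-1, 1): F = (8.0000, 7.0000).
Jacobian J = [[-5·b^2 - 3·b, -10·a·b - 3·a], [2·a·b + 10·a - 5·b^2, a^2 - 10·a·b - 8·b]].
At the point, J = [[-8.0000, 13.0000], [-17.0000, 3.0000]] (det J = 197.0000).
Solving J·Δ = −F gives Δ = (0.3401, -0.4061).
Then the next iterate is (a, b)₁ = (-0.6599, 0.5939).

(-0.6599, 0.5939)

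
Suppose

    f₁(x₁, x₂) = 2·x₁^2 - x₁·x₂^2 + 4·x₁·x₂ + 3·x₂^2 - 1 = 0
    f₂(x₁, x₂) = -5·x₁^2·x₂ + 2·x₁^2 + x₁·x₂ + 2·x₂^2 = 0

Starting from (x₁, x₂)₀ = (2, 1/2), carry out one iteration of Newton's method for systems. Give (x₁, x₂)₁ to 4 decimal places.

(0.7684, 0.5842)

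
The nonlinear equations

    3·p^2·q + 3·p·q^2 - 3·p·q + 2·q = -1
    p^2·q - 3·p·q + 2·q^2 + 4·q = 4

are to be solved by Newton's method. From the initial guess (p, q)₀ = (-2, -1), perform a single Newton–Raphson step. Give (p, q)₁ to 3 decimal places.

(3.955, -3.568)

At (-2, -1): F = (-25.000, -16.000).
Jacobian J = [[6·p·q + 3·q^2 - 3·q, 3·p^2 + 6·p·q - 3·p + 2], [2·p·q - 3·q, p^2 - 3·p + 4·q + 4]].
At the point, J = [[18.000, 32.000], [7.000, 10.000]] (det J = -44.000).
Solving J·Δ = −F gives Δ = (5.955, -2.568).
Then the next iterate is (p, q)₁ = (3.955, -3.568).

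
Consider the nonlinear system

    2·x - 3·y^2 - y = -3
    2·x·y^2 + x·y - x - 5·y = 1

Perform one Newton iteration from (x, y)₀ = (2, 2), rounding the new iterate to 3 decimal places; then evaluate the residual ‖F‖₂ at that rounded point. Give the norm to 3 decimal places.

At (2, 2): F = (-7.000, 7.000).
Jacobian J = [[2, -6·y - 1], [2·y^2 + y - 1, 4·x·y + x - 5]].
At the point, J = [[2.000, -13.000], [9.000, 13.000]] (det J = 143.000).
Solving J·Δ = −F gives Δ = (0.000, -0.538).
Then the next iterate is (x, y)₁ = (2.000, 1.462).
Re-evaluating at (2.000, 1.462): F = (-0.87433, 1.16378), so ‖F‖₂ = 1.456.

1.456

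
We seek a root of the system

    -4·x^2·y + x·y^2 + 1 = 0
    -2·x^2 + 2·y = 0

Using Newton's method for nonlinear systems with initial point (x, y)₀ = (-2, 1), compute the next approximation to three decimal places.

At (-2, 1): F = (-17.000, -6.000).
Jacobian J = [[-8·x·y + y^2, -4·x^2 + 2·x·y], [-4·x, 2]].
At the point, J = [[17.000, -20.000], [8.000, 2.000]] (det J = 194.000).
Solving J·Δ = −F gives Δ = (0.794, -0.175).
Then the next iterate is (x, y)₁ = (-1.206, 0.825).

(-1.206, 0.825)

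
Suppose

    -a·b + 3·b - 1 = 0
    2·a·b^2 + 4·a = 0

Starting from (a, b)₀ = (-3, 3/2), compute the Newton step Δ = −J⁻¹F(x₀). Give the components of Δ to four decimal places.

(0.3750, -1.2396)

At (-3, 3/2): F = (8.0000, -25.5000).
Jacobian J = [[-b, -a + 3], [2·b^2 + 4, 4·a·b]].
At the point, J = [[-1.5000, 6.0000], [8.5000, -18.0000]] (det J = -24.0000).
Solving J·Δ = −F gives Δ = (0.3750, -1.2396).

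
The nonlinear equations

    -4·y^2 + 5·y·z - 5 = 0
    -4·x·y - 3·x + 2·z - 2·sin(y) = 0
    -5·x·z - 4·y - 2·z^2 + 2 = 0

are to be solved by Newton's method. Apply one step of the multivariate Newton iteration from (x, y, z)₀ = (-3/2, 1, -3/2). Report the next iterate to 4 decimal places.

At (-3/2, 1, -3/2): F = (-16.5000, 5.817058, -17.7500).
Jacobian J = [[0, -8·y + 5·z, 5·y], [-4·y - 3, -4·x - 2·cos(y), 2], [-5·z, -4, -5·x - 4·z]].
At the point, J = [[0.0000, -15.5000, 5.0000], [-7.0000, 4.919395, 2.0000], [7.5000, -4.0000, 13.5000]] (det J = -1741.727327).
Solving J·Δ = −F gives Δ = (0.4937, -0.8059, 0.8017).
Then the next iterate is (x, y, z)₁ = (-1.0063, 0.1941, -0.6983).

(-1.0063, 0.1941, -0.6983)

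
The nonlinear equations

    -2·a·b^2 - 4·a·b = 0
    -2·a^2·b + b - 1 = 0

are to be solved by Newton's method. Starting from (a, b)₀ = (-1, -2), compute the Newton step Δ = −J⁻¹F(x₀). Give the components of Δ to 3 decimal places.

(0.125, 0.000)

At (-1, -2): F = (0.000, 1.000).
Jacobian J = [[-2·b^2 - 4·b, -4·a·b - 4·a], [-4·a·b, -2·a^2 + 1]].
At the point, J = [[0.000, -4.000], [-8.000, -1.000]] (det J = -32.000).
Solving J·Δ = −F gives Δ = (0.125, 0.000).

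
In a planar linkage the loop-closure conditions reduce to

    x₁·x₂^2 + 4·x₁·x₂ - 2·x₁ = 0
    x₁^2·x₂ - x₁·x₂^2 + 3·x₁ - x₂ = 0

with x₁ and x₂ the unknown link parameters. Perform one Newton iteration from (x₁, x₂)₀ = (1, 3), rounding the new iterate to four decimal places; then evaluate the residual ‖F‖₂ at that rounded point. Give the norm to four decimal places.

At (1, 3): F = (19.0000, -6.0000).
Jacobian J = [[x₂^2 + 4·x₂ - 2, 2·x₁·x₂ + 4·x₁], [2·x₁·x₂ - x₂^2 + 3, x₁^2 - 2·x₁·x₂ - 1]].
At the point, J = [[19.0000, 10.0000], [0.0000, -6.0000]] (det J = -114.0000).
Solving J·Δ = −F gives Δ = (-0.4737, -1.0000).
Then the next iterate is (x₁, x₂)₁ = (0.5263, 2.0000).
Re-evaluating at (0.5263, 2.0000): F = (5.2630, -1.972317), so ‖F‖₂ = 5.6204.

5.6204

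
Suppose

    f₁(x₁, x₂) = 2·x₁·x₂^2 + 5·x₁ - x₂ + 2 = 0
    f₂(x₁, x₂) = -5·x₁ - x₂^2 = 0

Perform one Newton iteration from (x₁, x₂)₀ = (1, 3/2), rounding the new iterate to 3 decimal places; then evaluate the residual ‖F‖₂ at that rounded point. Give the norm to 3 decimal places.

At (1, 3/2): F = (10.000, -7.250).
Jacobian J = [[2·x₂^2 + 5, 4·x₁·x₂ - 1], [-5, -2·x₂]].
At the point, J = [[9.500, 5.000], [-5.000, -3.000]] (det J = -3.500).
Solving J·Δ = −F gives Δ = (1.786, -5.393).
Then the next iterate is (x₁, x₂)₁ = (2.786, -3.893).
Re-evaluating at (2.786, -3.893): F = (104.26916, -29.08545), so ‖F‖₂ = 108.250.

108.250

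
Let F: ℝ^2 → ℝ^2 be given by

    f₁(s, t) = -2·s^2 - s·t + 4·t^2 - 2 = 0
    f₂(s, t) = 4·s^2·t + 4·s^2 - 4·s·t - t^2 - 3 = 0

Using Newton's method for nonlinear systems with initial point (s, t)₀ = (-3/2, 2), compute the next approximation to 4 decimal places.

At (-3/2, 2): F = (12.5000, 32.0000).
Jacobian J = [[-4·s - t, -s + 8·t], [8·s·t + 8·s - 4·t, 4·s^2 - 4·s - 2·t]].
At the point, J = [[4.0000, 17.5000], [-44.0000, 11.0000]] (det J = 814.0000).
Solving J·Δ = −F gives Δ = (0.5190, -0.8329).
Then the next iterate is (s, t)₁ = (-0.9810, 1.1671).

(-0.9810, 1.1671)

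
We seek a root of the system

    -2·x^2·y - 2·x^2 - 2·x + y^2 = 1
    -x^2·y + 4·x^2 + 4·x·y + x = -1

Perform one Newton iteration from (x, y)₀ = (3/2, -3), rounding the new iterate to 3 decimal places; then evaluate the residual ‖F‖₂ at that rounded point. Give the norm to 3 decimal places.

At (3/2, -3): F = (14.000, 0.250).
Jacobian J = [[-4·x·y - 4·x - 2, -2·x^2 + 2·y], [-2·x·y + 8·x + 4·y + 1, -x^2 + 4·x]].
At the point, J = [[10.000, -10.500], [10.000, 3.750]] (det J = 142.500).
Solving J·Δ = −F gives Δ = (-0.387, 0.965).
Then the next iterate is (x, y)₁ = (1.113, -2.035).
Re-evaluating at (1.113, -2.035): F = (3.47948, 0.52915), so ‖F‖₂ = 3.519.

3.519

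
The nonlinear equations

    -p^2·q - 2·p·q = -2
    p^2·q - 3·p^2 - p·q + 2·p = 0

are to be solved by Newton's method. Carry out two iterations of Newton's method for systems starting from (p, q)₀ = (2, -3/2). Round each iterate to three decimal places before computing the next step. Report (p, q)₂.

At (2, -3/2): F = (14.000, -11.000).
Jacobian J = [[-2·p·q - 2·q, -p^2 - 2·p], [2·p·q - 6·p - q + 2, p^2 - p]].
At the point, J = [[9.000, -8.000], [-14.500, 2.000]] (det J = -98.000).
Solving J·Δ = −F gives Δ = (-0.612, 1.061).
Then the next iterate is (p, q)₁ = (1.388, -0.439).
Round to (1.388, -0.439) and repeat: F = (4.06442, -3.24005), J = [[2.09666, -4.70254], [-7.10766, 0.53854]].
Δ = (-0.404, 0.684), so (p, q)₂ = (0.984, 0.245).

(0.984, 0.245)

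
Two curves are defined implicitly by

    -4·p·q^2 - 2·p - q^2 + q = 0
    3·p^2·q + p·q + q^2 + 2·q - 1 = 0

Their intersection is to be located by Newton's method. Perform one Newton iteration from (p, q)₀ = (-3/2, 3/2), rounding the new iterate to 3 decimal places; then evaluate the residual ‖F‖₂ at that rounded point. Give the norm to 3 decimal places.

At (-3/2, 3/2): F = (15.750, 12.125).
Jacobian J = [[-4·q^2 - 2, -8·p·q - 2·q + 1], [6·p·q + q, 3·p^2 + p + 2·q + 2]].
At the point, J = [[-11.000, 16.000], [-12.000, 10.250]] (det J = 79.250).
Solving J·Δ = −F gives Δ = (0.411, -0.702).
Then the next iterate is (p, q)₁ = (-1.089, 0.798).
Re-evaluating at (-1.089, 0.798): F = (5.11311, 3.20288), so ‖F‖₂ = 6.033.

6.033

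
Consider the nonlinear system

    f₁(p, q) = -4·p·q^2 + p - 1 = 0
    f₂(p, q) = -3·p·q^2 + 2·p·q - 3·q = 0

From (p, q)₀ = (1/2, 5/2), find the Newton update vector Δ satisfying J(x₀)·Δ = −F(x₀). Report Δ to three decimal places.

(0.224, -1.837)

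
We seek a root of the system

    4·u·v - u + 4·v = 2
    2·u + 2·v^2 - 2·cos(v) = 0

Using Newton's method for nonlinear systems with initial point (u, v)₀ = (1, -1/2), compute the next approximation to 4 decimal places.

(3.0711, 1.1517)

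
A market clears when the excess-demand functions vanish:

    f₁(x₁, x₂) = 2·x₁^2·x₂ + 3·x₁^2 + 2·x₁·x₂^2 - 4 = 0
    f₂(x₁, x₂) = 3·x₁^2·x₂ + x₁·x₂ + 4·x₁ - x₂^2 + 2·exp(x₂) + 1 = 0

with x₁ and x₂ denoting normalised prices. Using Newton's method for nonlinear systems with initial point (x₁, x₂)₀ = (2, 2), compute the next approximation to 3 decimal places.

At (2, 2): F = (40.000, 47.77811).
Jacobian J = [[4·x₁·x₂ + 6·x₁ + 2·x₂^2, 2·x₁^2 + 4·x₁·x₂], [6·x₁·x₂ + x₂ + 4, 3·x₁^2 + x₁ - 2·x₂ + 2·exp(x₂)]].
At the point, J = [[36.000, 24.000], [30.000, 24.77811]] (det J = 172.01204).
Solving J·Δ = −F gives Δ = (0.904, -3.023).
Then the next iterate is (x₁, x₂)₁ = (2.904, -1.023).

(2.904, -1.023)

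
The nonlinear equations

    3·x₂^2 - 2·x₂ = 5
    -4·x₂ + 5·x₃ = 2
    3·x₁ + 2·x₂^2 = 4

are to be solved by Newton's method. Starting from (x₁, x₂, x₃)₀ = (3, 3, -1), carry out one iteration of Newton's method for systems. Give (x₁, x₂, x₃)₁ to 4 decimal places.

(-0.6667, 2.0000, 2.0000)

At (3, 3, -1): F = (16.0000, -19.0000, 23.0000).
Jacobian J = [[0, 6·x₂ - 2, 0], [0, -4, 5], [3, 4·x₂, 0]].
At the point, J = [[0.0000, 16.0000, 0.0000], [0.0000, -4.0000, 5.0000], [3.0000, 12.0000, 0.0000]] (det J = 240.0000).
Solving J·Δ = −F gives Δ = (-3.6667, -1.0000, 3.0000).
Then the next iterate is (x₁, x₂, x₃)₁ = (-0.6667, 2.0000, 2.0000).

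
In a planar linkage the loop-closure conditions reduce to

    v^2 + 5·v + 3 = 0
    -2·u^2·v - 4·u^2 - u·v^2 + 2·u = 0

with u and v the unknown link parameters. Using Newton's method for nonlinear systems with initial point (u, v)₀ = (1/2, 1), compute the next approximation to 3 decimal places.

At (1/2, 1): F = (9.000, -1.000).
Jacobian J = [[0, 2·v + 5], [-4·u·v - 8·u - v^2 + 2, -2·u^2 - 2·u·v]].
At the point, J = [[0.000, 7.000], [-5.000, -1.500]] (det J = 35.000).
Solving J·Δ = −F gives Δ = (0.186, -1.286).
Then the next iterate is (u, v)₁ = (0.686, -0.286).

(0.686, -0.286)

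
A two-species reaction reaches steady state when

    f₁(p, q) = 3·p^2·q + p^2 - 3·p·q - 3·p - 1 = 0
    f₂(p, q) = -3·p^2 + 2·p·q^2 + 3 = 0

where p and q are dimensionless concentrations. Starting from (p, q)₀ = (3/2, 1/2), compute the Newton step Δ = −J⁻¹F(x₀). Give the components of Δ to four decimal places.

At (3/2, 1/2): F = (-2.1250, -3.0000).
Jacobian J = [[6·p·q + 2·p - 3·q - 3, 3·p^2 - 3·p], [-6·p + 2·q^2, 4·p·q]].
At the point, J = [[3.0000, 2.2500], [-8.5000, 3.0000]] (det J = 28.1250).
Solving J·Δ = −F gives Δ = (-0.0133, 0.9622).

(-0.0133, 0.9622)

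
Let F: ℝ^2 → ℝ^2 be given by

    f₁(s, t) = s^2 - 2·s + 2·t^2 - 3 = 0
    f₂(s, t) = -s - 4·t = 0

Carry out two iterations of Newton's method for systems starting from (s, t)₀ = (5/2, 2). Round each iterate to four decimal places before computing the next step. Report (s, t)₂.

At (5/2, 2): F = (6.2500, -10.5000).
Jacobian J = [[2·s - 2, 4·t], [-1, -4]].
At the point, J = [[3.0000, 8.0000], [-1.0000, -4.0000]] (det J = -4.0000).
Solving J·Δ = −F gives Δ = (14.7500, -6.3125).
Then the next iterate is (s, t)₁ = (17.2500, -4.3125).
Round to (17.2500, -4.3125) and repeat: F = (297.257812, 0.0000), J = [[32.5000, -17.2500], [-1.0000, -4.0000]].
Δ = (-8.0749, 2.0187), so (s, t)₂ = (9.1751, -2.2938).

(9.1751, -2.2938)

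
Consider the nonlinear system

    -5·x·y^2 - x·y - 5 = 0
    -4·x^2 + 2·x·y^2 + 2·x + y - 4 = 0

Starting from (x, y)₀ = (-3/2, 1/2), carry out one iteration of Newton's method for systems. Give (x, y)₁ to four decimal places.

At (-3/2, 1/2): F = (-2.3750, -16.2500).
Jacobian J = [[-5·y^2 - y, -10·x·y - x], [-8·x + 2·y^2 + 2, 4·x·y + 1]].
At the point, J = [[-1.7500, 9.0000], [14.5000, -2.0000]] (det J = -127.0000).
Solving J·Δ = −F gives Δ = (1.1890, 0.4951).
Then the next iterate is (x, y)₁ = (-0.3110, 0.9951).

(-0.3110, 0.9951)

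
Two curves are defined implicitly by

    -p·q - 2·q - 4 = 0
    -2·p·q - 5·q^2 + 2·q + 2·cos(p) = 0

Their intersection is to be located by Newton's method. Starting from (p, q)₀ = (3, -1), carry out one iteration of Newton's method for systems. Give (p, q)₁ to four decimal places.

(3.6101, -0.6780)

At (3, -1): F = (1.0000, -2.979985).
Jacobian J = [[-q, -p - 2], [-2·q - 2·sin(p), -2·p - 10·q + 2]].
At the point, J = [[1.0000, -5.0000], [1.717760, 6.0000]] (det J = 14.588800).
Solving J·Δ = −F gives Δ = (0.6101, 0.3220).
Then the next iterate is (p, q)₁ = (3.6101, -0.6780).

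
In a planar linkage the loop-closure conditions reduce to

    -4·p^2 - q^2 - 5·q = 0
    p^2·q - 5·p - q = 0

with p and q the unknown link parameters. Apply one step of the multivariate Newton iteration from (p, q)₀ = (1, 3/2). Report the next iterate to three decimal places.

At (1, 3/2): F = (-13.750, -5.000).
Jacobian J = [[-8·p, -2·q - 5], [2·p·q - 5, p^2 - 1]].
At the point, J = [[-8.000, -8.000], [-2.000, 0.000]] (det J = -16.000).
Solving J·Δ = −F gives Δ = (-2.500, 0.781).
Then the next iterate is (p, q)₁ = (-1.500, 2.281).

(-1.500, 2.281)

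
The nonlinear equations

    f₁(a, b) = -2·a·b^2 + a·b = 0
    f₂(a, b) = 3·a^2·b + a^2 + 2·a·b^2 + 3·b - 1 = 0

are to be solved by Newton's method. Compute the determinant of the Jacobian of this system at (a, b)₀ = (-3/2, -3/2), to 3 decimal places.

45.000

J = [[-2·b^2 + b, -4·a·b + a], [6·a·b + 2·a + 2·b^2, 3·a^2 + 4·a·b + 3]].
At the point, J = [[-6.000, -10.500], [15.000, 18.750]].
det J = 45.000.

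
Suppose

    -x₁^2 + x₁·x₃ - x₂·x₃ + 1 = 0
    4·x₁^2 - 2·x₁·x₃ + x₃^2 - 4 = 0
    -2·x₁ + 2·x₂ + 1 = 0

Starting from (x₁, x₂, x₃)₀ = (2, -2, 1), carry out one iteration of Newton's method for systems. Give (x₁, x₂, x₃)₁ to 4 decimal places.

At (2, -2, 1): F = (1.0000, 9.0000, -7.0000).
Jacobian J = [[-2·x₁ + x₃, -x₃, x₁ - x₂], [8·x₁ - 2·x₃, 0, -2·x₁ + 2·x₃], [-2, 2, 0]].
At the point, J = [[-3.0000, -1.0000, 4.0000], [14.0000, 0.0000, -2.0000], [-2.0000, 2.0000, 0.0000]] (det J = 96.0000).
Solving J·Δ = −F gives Δ = (-0.6458, 2.8542, -0.0208).
Then the next iterate is (x₁, x₂, x₃)₁ = (1.3542, 0.8542, 0.9792).

(1.3542, 0.8542, 0.9792)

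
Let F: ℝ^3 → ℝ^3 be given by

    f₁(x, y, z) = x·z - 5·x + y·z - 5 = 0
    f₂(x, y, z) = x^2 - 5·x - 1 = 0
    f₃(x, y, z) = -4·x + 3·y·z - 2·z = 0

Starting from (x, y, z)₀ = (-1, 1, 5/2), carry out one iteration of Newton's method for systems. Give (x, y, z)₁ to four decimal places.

(-0.2857, 1.7143, -6.5000)

At (-1, 1, 5/2): F = (0.0000, 5.0000, 6.5000).
Jacobian J = [[z - 5, z, x + y], [2·x - 5, 0, 0], [-4, 3·z, 3·y - 2]].
At the point, J = [[-2.5000, 2.5000, 0.0000], [-7.0000, 0.0000, 0.0000], [-4.0000, 7.5000, 1.0000]] (det J = 17.5000).
Solving J·Δ = −F gives Δ = (0.7143, 0.7143, -9.0000).
Then the next iterate is (x, y, z)₁ = (-0.2857, 1.7143, -6.5000).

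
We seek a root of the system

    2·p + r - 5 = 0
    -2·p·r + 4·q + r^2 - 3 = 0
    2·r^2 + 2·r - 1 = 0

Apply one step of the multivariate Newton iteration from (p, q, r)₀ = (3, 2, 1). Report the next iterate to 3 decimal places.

(2.250, 1.125, 0.500)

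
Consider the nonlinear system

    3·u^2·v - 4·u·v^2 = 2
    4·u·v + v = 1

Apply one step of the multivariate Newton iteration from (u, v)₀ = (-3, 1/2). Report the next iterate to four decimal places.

At (-3, 1/2): F = (14.5000, -6.5000).
Jacobian J = [[6·u·v - 4·v^2, 3·u^2 - 8·u·v], [4·v, 4·u + 1]].
At the point, J = [[-10.0000, 39.0000], [2.0000, -11.0000]] (det J = 32.0000).
Solving J·Δ = −F gives Δ = (-2.9375, -1.1250).
Then the next iterate is (u, v)₁ = (-5.9375, -0.6250).

(-5.9375, -0.6250)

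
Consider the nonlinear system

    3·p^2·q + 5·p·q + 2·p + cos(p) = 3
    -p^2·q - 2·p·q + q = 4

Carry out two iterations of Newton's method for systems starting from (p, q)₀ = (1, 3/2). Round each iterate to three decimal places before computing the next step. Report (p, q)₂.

(-1.915, 3.770)

At (1, 3/2): F = (11.54030, -7.000).
Jacobian J = [[6·p·q + 5·q - sin(p) + 2, 3·p^2 + 5·p], [-2·p·q - 2·q, -p^2 - 2·p + 1]].
At the point, J = [[17.65853, 8.000], [-6.000, -2.000]] (det J = 12.68294).
Solving J·Δ = −F gives Δ = (-2.596, 4.287).
Then the next iterate is (p, q)₁ = (-1.596, 5.787).
Round to (-1.596, 5.787) and repeat: F = (-8.17524, 5.51837), J = [[-23.48163, -0.33835], [6.89810, 1.64478]].
Δ = (-0.319, -2.017), so (p, q)₂ = (-1.915, 3.770).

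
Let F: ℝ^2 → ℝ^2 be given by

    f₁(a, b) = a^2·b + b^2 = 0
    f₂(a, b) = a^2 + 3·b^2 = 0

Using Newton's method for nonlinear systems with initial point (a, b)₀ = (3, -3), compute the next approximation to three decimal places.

(2.294, -1.235)

At (3, -3): F = (-18.000, 36.000).
Jacobian J = [[2·a·b, a^2 + 2·b], [2·a, 6·b]].
At the point, J = [[-18.000, 3.000], [6.000, -18.000]] (det J = 306.000).
Solving J·Δ = −F gives Δ = (-0.706, 1.765).
Then the next iterate is (a, b)₁ = (2.294, -1.235).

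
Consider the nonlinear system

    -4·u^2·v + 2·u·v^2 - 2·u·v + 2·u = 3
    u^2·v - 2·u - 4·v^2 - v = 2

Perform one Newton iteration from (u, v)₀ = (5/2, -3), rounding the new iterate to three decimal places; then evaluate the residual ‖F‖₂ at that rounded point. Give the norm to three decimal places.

38.548

At (5/2, -3): F = (137.000, -58.750).
Jacobian J = [[-8·u·v + 2·v^2 - 2·v + 2, -4·u^2 + 4·u·v - 2·u], [2·u·v - 2, u^2 - 8·v - 1]].
At the point, J = [[86.000, -60.000], [-17.000, 29.250]] (det J = 1495.500).
Solving J·Δ = −F gives Δ = (-0.322, 1.821).
Then the next iterate is (u, v)₁ = (2.178, -1.179).
Re-evaluating at (2.178, -1.179): F = (34.91796, -16.32997), so ‖F‖₂ = 38.548.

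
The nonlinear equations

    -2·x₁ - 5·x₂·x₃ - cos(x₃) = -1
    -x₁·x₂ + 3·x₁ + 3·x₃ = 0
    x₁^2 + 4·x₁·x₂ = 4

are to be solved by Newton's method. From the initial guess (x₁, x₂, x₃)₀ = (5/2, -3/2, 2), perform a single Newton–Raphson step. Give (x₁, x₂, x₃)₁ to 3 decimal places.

(-0.233, -0.498, 1.184)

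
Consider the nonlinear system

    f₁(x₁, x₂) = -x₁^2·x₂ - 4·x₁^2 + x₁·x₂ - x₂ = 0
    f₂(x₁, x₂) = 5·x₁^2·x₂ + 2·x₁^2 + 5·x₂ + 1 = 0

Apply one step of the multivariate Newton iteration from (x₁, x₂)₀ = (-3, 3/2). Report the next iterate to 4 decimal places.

(-1.4217, 1.4192)

At (-3, 3/2): F = (-55.5000, 94.0000).
Jacobian J = [[-2·x₁·x₂ - 8·x₁ + x₂, -x₁^2 + x₁ - 1], [10·x₁·x₂ + 4·x₁, 5·x₁^2 + 5]].
At the point, J = [[34.5000, -13.0000], [-57.0000, 50.0000]] (det J = 984.0000).
Solving J·Δ = −F gives Δ = (1.5783, -0.0808).
Then the next iterate is (x₁, x₂)₁ = (-1.4217, 1.4192).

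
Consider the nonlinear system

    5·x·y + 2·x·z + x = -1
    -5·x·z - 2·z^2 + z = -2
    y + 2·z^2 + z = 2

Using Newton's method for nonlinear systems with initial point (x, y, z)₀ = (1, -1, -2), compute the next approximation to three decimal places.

(0.597, -0.448, -1.493)

At (1, -1, -2): F = (-7.000, 2.000, 3.000).
Jacobian J = [[5·y + 2·z + 1, 5·x, 2·x], [-5·z, 0, -5·x - 4·z + 1], [0, 1, 4·z + 1]].
At the point, J = [[-8.000, 5.000, 2.000], [10.000, 0.000, 4.000], [0.000, 1.000, -7.000]] (det J = 402.000).
Solving J·Δ = −F gives Δ = (-0.403, 0.552, 0.507).
Then the next iterate is (x, y, z)₁ = (0.597, -0.448, -1.493).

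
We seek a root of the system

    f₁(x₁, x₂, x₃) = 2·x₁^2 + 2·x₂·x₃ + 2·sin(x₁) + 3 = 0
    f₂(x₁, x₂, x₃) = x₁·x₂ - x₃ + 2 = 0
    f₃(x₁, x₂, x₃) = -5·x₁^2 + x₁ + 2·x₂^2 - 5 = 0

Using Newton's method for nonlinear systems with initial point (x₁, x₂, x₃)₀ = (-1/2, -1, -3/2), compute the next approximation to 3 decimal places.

(-0.567, -2.289, 3.212)

At (-1/2, -1, -3/2): F = (5.54115, 4.000, -4.750).
Jacobian J = [[4·x₁ + 2·cos(x₁), 2·x₃, 2·x₂], [x₂, x₁, -1], [-10·x₁ + 1, 4·x₂, 0]].
At the point, J = [[-0.24483, -3.000, -2.000], [-1.000, -0.500, -1.000], [6.000, -4.000, 0.000]] (det J = 4.97934).
Solving J·Δ = −F gives Δ = (-0.067, -1.289, 4.712).
Then the next iterate is (x₁, x₂, x₃)₁ = (-0.567, -2.289, 3.212).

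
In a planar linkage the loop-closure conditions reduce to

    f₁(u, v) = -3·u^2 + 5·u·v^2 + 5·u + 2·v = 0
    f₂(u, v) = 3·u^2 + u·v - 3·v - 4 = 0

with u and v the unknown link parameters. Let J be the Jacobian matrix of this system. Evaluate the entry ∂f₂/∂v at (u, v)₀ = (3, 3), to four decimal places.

0.0000

∂f₂/∂v = u - 3.
At (3, 3) this is 0.0000.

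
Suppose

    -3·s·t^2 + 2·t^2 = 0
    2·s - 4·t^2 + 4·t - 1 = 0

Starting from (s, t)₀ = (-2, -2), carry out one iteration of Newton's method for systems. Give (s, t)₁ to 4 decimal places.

(-3.6364, -0.3864)

At (-2, -2): F = (32.0000, -29.0000).
Jacobian J = [[-3·t^2, -6·s·t + 4·t], [2, -8·t + 4]].
At the point, J = [[-12.0000, -32.0000], [2.0000, 20.0000]] (det J = -176.0000).
Solving J·Δ = −F gives Δ = (-1.6364, 1.6136).
Then the next iterate is (s, t)₁ = (-3.6364, -0.3864).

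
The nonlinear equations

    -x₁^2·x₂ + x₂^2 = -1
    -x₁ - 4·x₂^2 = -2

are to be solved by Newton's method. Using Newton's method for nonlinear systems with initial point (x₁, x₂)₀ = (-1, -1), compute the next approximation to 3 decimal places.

(0.105, -0.737)

At (-1, -1): F = (3.000, -1.000).
Jacobian J = [[-2·x₁·x₂, -x₁^2 + 2·x₂], [-1, -8·x₂]].
At the point, J = [[-2.000, -3.000], [-1.000, 8.000]] (det J = -19.000).
Solving J·Δ = −F gives Δ = (1.105, 0.263).
Then the next iterate is (x₁, x₂)₁ = (0.105, -0.737).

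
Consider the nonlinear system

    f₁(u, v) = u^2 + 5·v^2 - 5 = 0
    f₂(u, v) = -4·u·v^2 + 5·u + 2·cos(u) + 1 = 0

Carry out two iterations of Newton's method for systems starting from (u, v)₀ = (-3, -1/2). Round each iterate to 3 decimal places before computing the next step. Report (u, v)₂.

(-0.979, -0.955)

At (-3, -1/2): F = (5.250, -12.97998).
Jacobian J = [[2·u, 10·v], [-4·v^2 - 2·sin(u) + 5, -8·u·v]].
At the point, J = [[-6.000, -5.000], [4.28224, -12.000]] (det J = 93.41120).
Solving J·Δ = −F gives Δ = (1.369, -0.593).
Then the next iterate is (u, v)₁ = (-1.631, -1.093).
Round to (-1.631, -1.093) and repeat: F = (3.63341, 0.51856), J = [[-3.262, -10.930], [2.21778, -14.26146]].
Δ = (0.652, 0.138), so (u, v)₂ = (-0.979, -0.955).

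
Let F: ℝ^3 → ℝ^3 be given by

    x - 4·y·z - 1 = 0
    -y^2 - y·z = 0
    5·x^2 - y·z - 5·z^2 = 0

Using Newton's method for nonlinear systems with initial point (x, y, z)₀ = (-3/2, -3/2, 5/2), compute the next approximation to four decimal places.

At (-3/2, -3/2, 5/2): F = (12.5000, 1.5000, -16.2500).
Jacobian J = [[1, -4·z, -4·y], [0, -2·y - z, -y], [10·x, -z, -y - 10·z]].
At the point, J = [[1.0000, -10.0000, 6.0000], [0.0000, 0.5000, 1.5000], [-15.0000, -2.5000, -23.5000]] (det J = 262.0000).
Solving J·Δ = −F gives Δ = (0.6966, 0.5997, -1.1999).
Then the next iterate is (x, y, z)₁ = (-0.8034, -0.9003, 1.3001).

(-0.8034, -0.9003, 1.3001)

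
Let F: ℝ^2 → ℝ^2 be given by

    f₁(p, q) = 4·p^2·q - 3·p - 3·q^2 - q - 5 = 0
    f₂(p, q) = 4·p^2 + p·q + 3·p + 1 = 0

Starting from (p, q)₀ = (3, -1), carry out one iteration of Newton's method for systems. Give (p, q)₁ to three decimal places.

At (3, -1): F = (-52.000, 43.000).
Jacobian J = [[8·p·q - 3, 4·p^2 - 6·q - 1], [8·p + q + 3, p]].
At the point, J = [[-27.000, 41.000], [26.000, 3.000]] (det J = -1147.000).
Solving J·Δ = −F gives Δ = (-1.673, 0.167).
Then the next iterate is (p, q)₁ = (1.327, -0.833).

(1.327, -0.833)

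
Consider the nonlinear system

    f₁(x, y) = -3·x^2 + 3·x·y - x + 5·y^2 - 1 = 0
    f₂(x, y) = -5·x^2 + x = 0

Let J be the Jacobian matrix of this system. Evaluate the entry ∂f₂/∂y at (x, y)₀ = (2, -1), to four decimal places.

∂f₂/∂y = 0.
At (2, -1) this is 0.0000.

0.0000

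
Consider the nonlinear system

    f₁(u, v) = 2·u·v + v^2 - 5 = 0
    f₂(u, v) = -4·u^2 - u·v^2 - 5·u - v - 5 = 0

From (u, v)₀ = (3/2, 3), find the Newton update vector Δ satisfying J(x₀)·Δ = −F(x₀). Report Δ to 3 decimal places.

(-1.218, -0.632)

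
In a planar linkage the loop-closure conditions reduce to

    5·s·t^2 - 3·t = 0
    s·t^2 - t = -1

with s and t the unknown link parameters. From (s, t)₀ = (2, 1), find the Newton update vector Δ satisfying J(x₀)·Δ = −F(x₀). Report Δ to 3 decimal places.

At (2, 1): F = (7.000, 2.000).
Jacobian J = [[5·t^2, 10·s·t - 3], [t^2, 2·s·t - 1]].
At the point, J = [[5.000, 17.000], [1.000, 3.000]] (det J = -2.000).
Solving J·Δ = −F gives Δ = (-6.500, 1.500).

(-6.500, 1.500)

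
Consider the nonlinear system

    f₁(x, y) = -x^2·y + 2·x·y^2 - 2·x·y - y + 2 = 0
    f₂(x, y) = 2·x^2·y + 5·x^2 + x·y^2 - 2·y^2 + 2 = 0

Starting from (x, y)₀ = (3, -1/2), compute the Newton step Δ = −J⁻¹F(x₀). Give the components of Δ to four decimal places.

(-1.7000, 0.1750)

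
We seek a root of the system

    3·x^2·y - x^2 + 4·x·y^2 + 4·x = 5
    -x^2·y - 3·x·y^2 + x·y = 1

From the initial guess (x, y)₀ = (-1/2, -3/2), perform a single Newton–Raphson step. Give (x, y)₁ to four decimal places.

(0.9042, -3.4411)

At (-1/2, -3/2): F = (-12.8750, 3.5000).
Jacobian J = [[6·x·y - 2·x + 4·y^2 + 4, 3·x^2 + 8·x·y], [-2·x·y - 3·y^2 + y, -x^2 - 6·x·y + x]].
At the point, J = [[18.5000, 6.7500], [-9.7500, -5.2500]] (det J = -31.3125).
Solving J·Δ = −F gives Δ = (1.4042, -1.9411).
Then the next iterate is (x, y)₁ = (0.9042, -3.4411).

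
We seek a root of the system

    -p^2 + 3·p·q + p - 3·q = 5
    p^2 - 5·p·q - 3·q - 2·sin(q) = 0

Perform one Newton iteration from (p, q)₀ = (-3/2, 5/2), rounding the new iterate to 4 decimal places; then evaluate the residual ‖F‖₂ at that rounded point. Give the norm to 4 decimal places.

At (-3/2, 5/2): F = (-27.5000, 12.303056).
Jacobian J = [[-2·p + 3·q + 1, 3·p - 3], [2·p - 5·q, -5·p - 2·cos(q) - 3]].
At the point, J = [[11.5000, -7.5000], [-15.5000, 6.102287]] (det J = -46.073697).
Solving J·Δ = −F gives Δ = (-1.6395, -6.1806).
Then the next iterate is (p, q)₁ = (-3.1395, -3.6806).
Re-evaluating at (-3.1395, -3.6806): F = (27.711571, -37.904527), so ‖F‖₂ = 46.9541.

46.9541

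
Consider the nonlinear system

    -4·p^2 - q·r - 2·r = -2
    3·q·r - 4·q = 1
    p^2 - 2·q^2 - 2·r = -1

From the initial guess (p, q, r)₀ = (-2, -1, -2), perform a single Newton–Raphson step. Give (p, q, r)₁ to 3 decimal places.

(-1.139, -0.771, 0.236)

At (-2, -1, -2): F = (-12.000, 9.000, 7.000).
Jacobian J = [[-8·p, -r, -q - 2], [0, 3·r - 4, 3·q], [2·p, -4·q, -2]].
At the point, J = [[16.000, 2.000, -1.000], [0.000, -10.000, -3.000], [-4.000, 4.000, -2.000]] (det J = 576.000).
Solving J·Δ = −F gives Δ = (0.861, 0.229, 2.236).
Then the next iterate is (p, q, r)₁ = (-1.139, -0.771, 0.236).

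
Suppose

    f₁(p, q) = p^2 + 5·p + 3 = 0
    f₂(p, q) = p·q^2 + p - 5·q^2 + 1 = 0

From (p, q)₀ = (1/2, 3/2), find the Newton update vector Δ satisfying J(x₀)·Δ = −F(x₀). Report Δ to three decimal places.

At (1/2, 3/2): F = (5.750, -8.625).
Jacobian J = [[2·p + 5, 0], [q^2 + 1, 2·p·q - 10·q]].
At the point, J = [[6.000, 0.000], [3.250, -13.500]] (det J = -81.000).
Solving J·Δ = −F gives Δ = (-0.958, -0.870).

(-0.958, -0.870)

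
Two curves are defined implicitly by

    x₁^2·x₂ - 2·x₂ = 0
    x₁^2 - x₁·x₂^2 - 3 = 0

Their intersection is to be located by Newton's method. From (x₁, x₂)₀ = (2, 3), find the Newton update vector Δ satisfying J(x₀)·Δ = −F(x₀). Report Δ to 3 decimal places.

(-0.284, -1.299)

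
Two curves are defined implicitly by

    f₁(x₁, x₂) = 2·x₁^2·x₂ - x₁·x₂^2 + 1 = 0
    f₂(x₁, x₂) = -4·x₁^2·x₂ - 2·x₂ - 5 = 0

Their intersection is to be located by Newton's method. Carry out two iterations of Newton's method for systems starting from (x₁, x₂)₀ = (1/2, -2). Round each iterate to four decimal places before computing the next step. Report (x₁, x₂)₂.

At (1/2, -2): F = (-2.0000, 1.0000).
Jacobian J = [[4·x₁·x₂ - x₂^2, 2·x₁^2 - 2·x₁·x₂], [-8·x₁·x₂, -4·x₁^2 - 2]].
At the point, J = [[-8.0000, 2.5000], [8.0000, -3.0000]] (det J = 4.0000).
Solving J·Δ = −F gives Δ = (-0.8750, -2.0000).
Then the next iterate is (x₁, x₂)₁ = (-0.3750, -4.0000).
Round to (-0.3750, -4.0000) and repeat: F = (5.8750, 5.2500), J = [[-10.0000, -2.718750], [-12.0000, -2.5625]].
Δ = (-0.1116, 2.5714), so (x₁, x₂)₂ = (-0.4866, -1.4286).

(-0.4866, -1.4286)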